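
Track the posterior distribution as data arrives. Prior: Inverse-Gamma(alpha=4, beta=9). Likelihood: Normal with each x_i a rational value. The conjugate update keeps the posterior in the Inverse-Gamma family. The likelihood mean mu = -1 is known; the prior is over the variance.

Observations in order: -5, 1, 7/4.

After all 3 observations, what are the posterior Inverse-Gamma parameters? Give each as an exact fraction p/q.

alpha=11/2, beta=729/32

obs 1: x=-5 → posterior Inverse-Gamma(9/2, 17)
obs 2: x=1 → posterior Inverse-Gamma(5, 19)
obs 3: x=7/4 → posterior Inverse-Gamma(11/2, 729/32)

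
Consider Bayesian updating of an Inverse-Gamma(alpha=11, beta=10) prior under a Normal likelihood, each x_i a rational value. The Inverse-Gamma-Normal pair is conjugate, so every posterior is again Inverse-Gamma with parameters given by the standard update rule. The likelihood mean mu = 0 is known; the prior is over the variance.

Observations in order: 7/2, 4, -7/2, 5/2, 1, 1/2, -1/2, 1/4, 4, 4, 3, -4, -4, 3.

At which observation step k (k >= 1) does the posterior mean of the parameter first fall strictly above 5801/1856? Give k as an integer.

obs 1: x=7/2 → posterior Inverse-Gamma(23/2, 129/8)
obs 2: x=4 → posterior Inverse-Gamma(12, 193/8)
obs 3: x=-7/2 → posterior Inverse-Gamma(25/2, 121/4)
obs 4: x=5/2 → posterior Inverse-Gamma(13, 267/8)
obs 5: x=1 → posterior Inverse-Gamma(27/2, 271/8)
obs 6: x=1/2 → posterior Inverse-Gamma(14, 34)
obs 7: x=-1/2 → posterior Inverse-Gamma(29/2, 273/8)
obs 8: x=1/4 → posterior Inverse-Gamma(15, 1093/32)
obs 9: x=4 → posterior Inverse-Gamma(31/2, 1349/32)
obs 10: x=4 → posterior Inverse-Gamma(16, 1605/32)
obs 11: x=3 → posterior Inverse-Gamma(33/2, 1749/32)
obs 12: x=-4 → posterior Inverse-Gamma(17, 2005/32)
obs 13: x=-4 → posterior Inverse-Gamma(35/2, 2261/32)
obs 14: x=3 → posterior Inverse-Gamma(18, 2405/32)

k = 10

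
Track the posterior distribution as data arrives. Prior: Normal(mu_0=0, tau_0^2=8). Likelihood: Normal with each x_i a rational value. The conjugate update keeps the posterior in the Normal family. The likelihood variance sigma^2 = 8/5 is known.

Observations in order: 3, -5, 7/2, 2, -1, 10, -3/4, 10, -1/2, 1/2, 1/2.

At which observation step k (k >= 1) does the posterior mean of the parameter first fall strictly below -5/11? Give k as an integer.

obs 1: x=3 → posterior Normal(5/2, 4/3)
obs 2: x=-5 → posterior Normal(-10/11, 8/11)
obs 3: x=7/2 → posterior Normal(15/32, 1/2)
obs 4: x=2 → posterior Normal(5/6, 8/21)
obs 5: x=-1 → posterior Normal(25/52, 4/13)
obs 6: x=10 → posterior Normal(125/62, 8/31)
obs 7: x=-3/4 → posterior Normal(235/144, 2/9)
obs 8: x=10 → posterior Normal(435/164, 8/41)
obs 9: x=-1/2 → posterior Normal(425/184, 4/23)
obs 10: x=1/2 → posterior Normal(145/68, 8/51)
obs 11: x=1/2 → posterior Normal(445/224, 1/7)

k = 2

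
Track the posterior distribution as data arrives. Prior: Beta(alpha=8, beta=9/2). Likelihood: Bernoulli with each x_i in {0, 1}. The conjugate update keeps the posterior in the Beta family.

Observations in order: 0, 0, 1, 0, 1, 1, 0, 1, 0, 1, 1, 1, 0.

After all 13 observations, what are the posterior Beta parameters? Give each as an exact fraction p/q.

obs 1: x=0 → posterior Beta(8, 11/2)
obs 2: x=0 → posterior Beta(8, 13/2)
obs 3: x=1 → posterior Beta(9, 13/2)
obs 4: x=0 → posterior Beta(9, 15/2)
obs 5: x=1 → posterior Beta(10, 15/2)
obs 6: x=1 → posterior Beta(11, 15/2)
obs 7: x=0 → posterior Beta(11, 17/2)
obs 8: x=1 → posterior Beta(12, 17/2)
obs 9: x=0 → posterior Beta(12, 19/2)
obs 10: x=1 → posterior Beta(13, 19/2)
obs 11: x=1 → posterior Beta(14, 19/2)
obs 12: x=1 → posterior Beta(15, 19/2)
obs 13: x=0 → posterior Beta(15, 21/2)

alpha=15, beta=21/2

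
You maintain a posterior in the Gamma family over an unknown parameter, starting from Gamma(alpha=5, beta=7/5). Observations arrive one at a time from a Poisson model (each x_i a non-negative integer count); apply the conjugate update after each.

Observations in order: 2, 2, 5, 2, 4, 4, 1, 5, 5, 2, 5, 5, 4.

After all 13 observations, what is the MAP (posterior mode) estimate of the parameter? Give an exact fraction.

obs 1: x=2 → posterior Gamma(7, 12/5)
obs 2: x=2 → posterior Gamma(9, 17/5)
obs 3: x=5 → posterior Gamma(14, 22/5)
obs 4: x=2 → posterior Gamma(16, 27/5)
obs 5: x=4 → posterior Gamma(20, 32/5)
obs 6: x=4 → posterior Gamma(24, 37/5)
obs 7: x=1 → posterior Gamma(25, 42/5)
obs 8: x=5 → posterior Gamma(30, 47/5)
obs 9: x=5 → posterior Gamma(35, 52/5)
obs 10: x=2 → posterior Gamma(37, 57/5)
obs 11: x=5 → posterior Gamma(42, 62/5)
obs 12: x=5 → posterior Gamma(47, 67/5)
obs 13: x=4 → posterior Gamma(51, 72/5)

125/36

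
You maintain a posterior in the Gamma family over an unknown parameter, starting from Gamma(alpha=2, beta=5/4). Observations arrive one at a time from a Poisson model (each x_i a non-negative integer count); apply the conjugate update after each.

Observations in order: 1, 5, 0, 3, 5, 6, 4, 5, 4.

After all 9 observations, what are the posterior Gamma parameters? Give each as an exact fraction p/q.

alpha=35, beta=41/4

obs 1: x=1 → posterior Gamma(3, 9/4)
obs 2: x=5 → posterior Gamma(8, 13/4)
obs 3: x=0 → posterior Gamma(8, 17/4)
obs 4: x=3 → posterior Gamma(11, 21/4)
obs 5: x=5 → posterior Gamma(16, 25/4)
obs 6: x=6 → posterior Gamma(22, 29/4)
obs 7: x=4 → posterior Gamma(26, 33/4)
obs 8: x=5 → posterior Gamma(31, 37/4)
obs 9: x=4 → posterior Gamma(35, 41/4)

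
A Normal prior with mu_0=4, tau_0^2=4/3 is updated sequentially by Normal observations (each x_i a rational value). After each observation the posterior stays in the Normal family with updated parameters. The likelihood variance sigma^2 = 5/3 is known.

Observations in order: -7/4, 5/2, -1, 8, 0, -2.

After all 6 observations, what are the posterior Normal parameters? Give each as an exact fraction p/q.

obs 1: x=-7/4 → posterior Normal(13/9, 20/27)
obs 2: x=5/2 → posterior Normal(23/13, 20/39)
obs 3: x=-1 → posterior Normal(19/17, 20/51)
obs 4: x=8 → posterior Normal(17/7, 20/63)
obs 5: x=0 → posterior Normal(51/25, 4/15)
obs 6: x=-2 → posterior Normal(43/29, 20/87)

mu_0=43/29, tau_0^2=20/87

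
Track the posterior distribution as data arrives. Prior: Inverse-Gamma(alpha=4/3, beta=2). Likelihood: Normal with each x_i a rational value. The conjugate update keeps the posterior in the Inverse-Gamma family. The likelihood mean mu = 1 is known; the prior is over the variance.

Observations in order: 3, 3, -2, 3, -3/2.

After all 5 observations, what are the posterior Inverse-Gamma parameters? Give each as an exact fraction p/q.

alpha=23/6, beta=125/8

obs 1: x=3 → posterior Inverse-Gamma(11/6, 4)
obs 2: x=3 → posterior Inverse-Gamma(7/3, 6)
obs 3: x=-2 → posterior Inverse-Gamma(17/6, 21/2)
obs 4: x=3 → posterior Inverse-Gamma(10/3, 25/2)
obs 5: x=-3/2 → posterior Inverse-Gamma(23/6, 125/8)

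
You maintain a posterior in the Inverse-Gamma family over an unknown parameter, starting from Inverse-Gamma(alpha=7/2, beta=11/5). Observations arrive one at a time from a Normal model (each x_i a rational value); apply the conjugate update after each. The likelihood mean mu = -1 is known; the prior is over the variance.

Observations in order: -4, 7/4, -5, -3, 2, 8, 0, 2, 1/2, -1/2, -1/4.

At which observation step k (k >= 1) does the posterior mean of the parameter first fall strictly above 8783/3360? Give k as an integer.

obs 1: x=-4 → posterior Inverse-Gamma(4, 67/10)
obs 2: x=7/4 → posterior Inverse-Gamma(9/2, 1677/160)
obs 3: x=-5 → posterior Inverse-Gamma(5, 2957/160)
obs 4: x=-3 → posterior Inverse-Gamma(11/2, 3277/160)
obs 5: x=2 → posterior Inverse-Gamma(6, 3997/160)
obs 6: x=8 → posterior Inverse-Gamma(13/2, 10477/160)
obs 7: x=0 → posterior Inverse-Gamma(7, 10557/160)
obs 8: x=2 → posterior Inverse-Gamma(15/2, 11277/160)
obs 9: x=1/2 → posterior Inverse-Gamma(8, 11457/160)
obs 10: x=-1/2 → posterior Inverse-Gamma(17/2, 11477/160)
obs 11: x=-1/4 → posterior Inverse-Gamma(9, 5761/80)

k = 2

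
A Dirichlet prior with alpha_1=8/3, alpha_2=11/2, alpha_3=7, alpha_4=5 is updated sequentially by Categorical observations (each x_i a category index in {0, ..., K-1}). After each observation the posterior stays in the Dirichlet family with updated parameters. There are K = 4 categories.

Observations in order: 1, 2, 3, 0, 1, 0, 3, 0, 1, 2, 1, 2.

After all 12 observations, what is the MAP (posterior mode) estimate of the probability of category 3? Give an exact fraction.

36/169

obs 1: x=1 → posterior Dirichlet(8/3, 13/2, 7, 5)
obs 2: x=2 → posterior Dirichlet(8/3, 13/2, 8, 5)
obs 3: x=3 → posterior Dirichlet(8/3, 13/2, 8, 6)
obs 4: x=0 → posterior Dirichlet(11/3, 13/2, 8, 6)
obs 5: x=1 → posterior Dirichlet(11/3, 15/2, 8, 6)
obs 6: x=0 → posterior Dirichlet(14/3, 15/2, 8, 6)
obs 7: x=3 → posterior Dirichlet(14/3, 15/2, 8, 7)
obs 8: x=0 → posterior Dirichlet(17/3, 15/2, 8, 7)
obs 9: x=1 → posterior Dirichlet(17/3, 17/2, 8, 7)
obs 10: x=2 → posterior Dirichlet(17/3, 17/2, 9, 7)
obs 11: x=1 → posterior Dirichlet(17/3, 19/2, 9, 7)
obs 12: x=2 → posterior Dirichlet(17/3, 19/2, 10, 7)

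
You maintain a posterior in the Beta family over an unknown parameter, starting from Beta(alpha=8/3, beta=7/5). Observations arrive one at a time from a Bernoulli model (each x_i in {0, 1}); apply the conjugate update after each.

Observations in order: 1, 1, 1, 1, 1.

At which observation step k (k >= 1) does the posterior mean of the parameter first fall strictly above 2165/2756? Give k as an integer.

obs 1: x=1 → posterior Beta(11/3, 7/5)
obs 2: x=1 → posterior Beta(14/3, 7/5)
obs 3: x=1 → posterior Beta(17/3, 7/5)
obs 4: x=1 → posterior Beta(20/3, 7/5)
obs 5: x=1 → posterior Beta(23/3, 7/5)

k = 3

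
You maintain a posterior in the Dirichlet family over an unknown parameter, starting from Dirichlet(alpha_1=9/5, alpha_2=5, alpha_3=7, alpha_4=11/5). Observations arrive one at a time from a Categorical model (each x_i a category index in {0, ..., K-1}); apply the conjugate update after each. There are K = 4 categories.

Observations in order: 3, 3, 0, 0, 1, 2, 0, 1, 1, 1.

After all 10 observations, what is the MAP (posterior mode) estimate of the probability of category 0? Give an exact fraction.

19/110

obs 1: x=3 → posterior Dirichlet(9/5, 5, 7, 16/5)
obs 2: x=3 → posterior Dirichlet(9/5, 5, 7, 21/5)
obs 3: x=0 → posterior Dirichlet(14/5, 5, 7, 21/5)
obs 4: x=0 → posterior Dirichlet(19/5, 5, 7, 21/5)
obs 5: x=1 → posterior Dirichlet(19/5, 6, 7, 21/5)
obs 6: x=2 → posterior Dirichlet(19/5, 6, 8, 21/5)
obs 7: x=0 → posterior Dirichlet(24/5, 6, 8, 21/5)
obs 8: x=1 → posterior Dirichlet(24/5, 7, 8, 21/5)
obs 9: x=1 → posterior Dirichlet(24/5, 8, 8, 21/5)
obs 10: x=1 → posterior Dirichlet(24/5, 9, 8, 21/5)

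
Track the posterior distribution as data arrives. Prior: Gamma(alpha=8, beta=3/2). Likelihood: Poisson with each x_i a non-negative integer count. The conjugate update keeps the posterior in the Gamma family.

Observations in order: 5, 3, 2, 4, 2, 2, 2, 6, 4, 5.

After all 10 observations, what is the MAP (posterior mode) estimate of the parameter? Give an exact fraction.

84/23

obs 1: x=5 → posterior Gamma(13, 5/2)
obs 2: x=3 → posterior Gamma(16, 7/2)
obs 3: x=2 → posterior Gamma(18, 9/2)
obs 4: x=4 → posterior Gamma(22, 11/2)
obs 5: x=2 → posterior Gamma(24, 13/2)
obs 6: x=2 → posterior Gamma(26, 15/2)
obs 7: x=2 → posterior Gamma(28, 17/2)
obs 8: x=6 → posterior Gamma(34, 19/2)
obs 9: x=4 → posterior Gamma(38, 21/2)
obs 10: x=5 → posterior Gamma(43, 23/2)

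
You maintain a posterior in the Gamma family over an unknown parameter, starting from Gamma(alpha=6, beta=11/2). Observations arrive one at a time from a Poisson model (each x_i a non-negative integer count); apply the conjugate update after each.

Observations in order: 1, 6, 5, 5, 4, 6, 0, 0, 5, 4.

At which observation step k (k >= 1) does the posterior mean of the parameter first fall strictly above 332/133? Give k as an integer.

obs 1: x=1 → posterior Gamma(7, 13/2)
obs 2: x=6 → posterior Gamma(13, 15/2)
obs 3: x=5 → posterior Gamma(18, 17/2)
obs 4: x=5 → posterior Gamma(23, 19/2)
obs 5: x=4 → posterior Gamma(27, 21/2)
obs 6: x=6 → posterior Gamma(33, 23/2)
obs 7: x=0 → posterior Gamma(33, 25/2)
obs 8: x=0 → posterior Gamma(33, 27/2)
obs 9: x=5 → posterior Gamma(38, 29/2)
obs 10: x=4 → posterior Gamma(42, 31/2)

k = 5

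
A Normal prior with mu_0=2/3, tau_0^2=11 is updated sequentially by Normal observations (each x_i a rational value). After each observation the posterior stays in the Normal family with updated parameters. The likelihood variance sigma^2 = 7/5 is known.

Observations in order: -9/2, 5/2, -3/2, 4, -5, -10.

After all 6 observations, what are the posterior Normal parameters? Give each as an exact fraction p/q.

obs 1: x=-9/2 → posterior Normal(-47/12, 77/62)
obs 2: x=5/2 → posterior Normal(-316/351, 77/117)
obs 3: x=-3/2 → posterior Normal(-1127/1032, 77/172)
obs 4: x=4 → posterior Normal(193/1362, 77/227)
obs 5: x=-5 → posterior Normal(-31/36, 77/282)
obs 6: x=-10 → posterior Normal(-4757/2022, 77/337)

mu_0=-4757/2022, tau_0^2=77/337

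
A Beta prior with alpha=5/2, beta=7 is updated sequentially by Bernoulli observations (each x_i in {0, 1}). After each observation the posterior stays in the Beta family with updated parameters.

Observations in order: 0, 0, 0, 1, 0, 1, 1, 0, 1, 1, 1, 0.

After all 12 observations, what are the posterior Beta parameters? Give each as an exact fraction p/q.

obs 1: x=0 → posterior Beta(5/2, 8)
obs 2: x=0 → posterior Beta(5/2, 9)
obs 3: x=0 → posterior Beta(5/2, 10)
obs 4: x=1 → posterior Beta(7/2, 10)
obs 5: x=0 → posterior Beta(7/2, 11)
obs 6: x=1 → posterior Beta(9/2, 11)
obs 7: x=1 → posterior Beta(11/2, 11)
obs 8: x=0 → posterior Beta(11/2, 12)
obs 9: x=1 → posterior Beta(13/2, 12)
obs 10: x=1 → posterior Beta(15/2, 12)
obs 11: x=1 → posterior Beta(17/2, 12)
obs 12: x=0 → posterior Beta(17/2, 13)

alpha=17/2, beta=13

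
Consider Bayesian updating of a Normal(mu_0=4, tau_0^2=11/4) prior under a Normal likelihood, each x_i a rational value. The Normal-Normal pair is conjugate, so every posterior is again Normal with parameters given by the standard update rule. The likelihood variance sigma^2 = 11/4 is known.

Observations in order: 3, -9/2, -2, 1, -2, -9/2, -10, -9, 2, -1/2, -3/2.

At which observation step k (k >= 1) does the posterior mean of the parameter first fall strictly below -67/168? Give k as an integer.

obs 1: x=3 → posterior Normal(7/2, 11/8)
obs 2: x=-9/2 → posterior Normal(5/6, 11/12)
obs 3: x=-2 → posterior Normal(1/8, 11/16)
obs 4: x=1 → posterior Normal(3/10, 11/20)
obs 5: x=-2 → posterior Normal(-1/12, 11/24)
obs 6: x=-9/2 → posterior Normal(-5/7, 11/28)
obs 7: x=-10 → posterior Normal(-15/8, 11/32)
obs 8: x=-9 → posterior Normal(-8/3, 11/36)
obs 9: x=2 → posterior Normal(-11/5, 11/40)
obs 10: x=-1/2 → posterior Normal(-45/22, 1/4)
obs 11: x=-3/2 → posterior Normal(-2, 11/48)

k = 6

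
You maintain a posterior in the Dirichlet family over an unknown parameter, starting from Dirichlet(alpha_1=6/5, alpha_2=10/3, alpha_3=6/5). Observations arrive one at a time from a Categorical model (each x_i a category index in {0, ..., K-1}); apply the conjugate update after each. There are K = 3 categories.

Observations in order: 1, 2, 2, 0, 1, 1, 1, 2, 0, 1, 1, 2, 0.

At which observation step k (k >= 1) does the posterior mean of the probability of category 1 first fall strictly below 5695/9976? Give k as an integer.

obs 1: x=1 → posterior Dirichlet(6/5, 13/3, 6/5)
obs 2: x=2 → posterior Dirichlet(6/5, 13/3, 11/5)
obs 3: x=2 → posterior Dirichlet(6/5, 13/3, 16/5)
obs 4: x=0 → posterior Dirichlet(11/5, 13/3, 16/5)
obs 5: x=1 → posterior Dirichlet(11/5, 16/3, 16/5)
obs 6: x=1 → posterior Dirichlet(11/5, 19/3, 16/5)
obs 7: x=1 → posterior Dirichlet(11/5, 22/3, 16/5)
obs 8: x=2 → posterior Dirichlet(11/5, 22/3, 21/5)
obs 9: x=0 → posterior Dirichlet(16/5, 22/3, 21/5)
obs 10: x=1 → posterior Dirichlet(16/5, 25/3, 21/5)
obs 11: x=1 → posterior Dirichlet(16/5, 28/3, 21/5)
obs 12: x=2 → posterior Dirichlet(16/5, 28/3, 26/5)
obs 13: x=0 → posterior Dirichlet(21/5, 28/3, 26/5)

k = 2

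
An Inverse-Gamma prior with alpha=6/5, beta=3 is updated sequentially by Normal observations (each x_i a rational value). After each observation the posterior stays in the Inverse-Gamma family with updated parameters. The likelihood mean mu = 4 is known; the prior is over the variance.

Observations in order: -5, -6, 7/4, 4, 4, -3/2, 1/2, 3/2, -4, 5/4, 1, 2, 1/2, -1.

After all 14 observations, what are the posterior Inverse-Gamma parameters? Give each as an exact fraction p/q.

obs 1: x=-5 → posterior Inverse-Gamma(17/10, 87/2)
obs 2: x=-6 → posterior Inverse-Gamma(11/5, 187/2)
obs 3: x=7/4 → posterior Inverse-Gamma(27/10, 3073/32)
obs 4: x=4 → posterior Inverse-Gamma(16/5, 3073/32)
obs 5: x=4 → posterior Inverse-Gamma(37/10, 3073/32)
obs 6: x=-3/2 → posterior Inverse-Gamma(21/5, 3557/32)
obs 7: x=1/2 → posterior Inverse-Gamma(47/10, 3753/32)
obs 8: x=3/2 → posterior Inverse-Gamma(26/5, 3853/32)
obs 9: x=-4 → posterior Inverse-Gamma(57/10, 4877/32)
obs 10: x=5/4 → posterior Inverse-Gamma(31/5, 2499/16)
obs 11: x=1 → posterior Inverse-Gamma(67/10, 2571/16)
obs 12: x=2 → posterior Inverse-Gamma(36/5, 2603/16)
obs 13: x=1/2 → posterior Inverse-Gamma(77/10, 2701/16)
obs 14: x=-1 → posterior Inverse-Gamma(41/5, 2901/16)

alpha=41/5, beta=2901/16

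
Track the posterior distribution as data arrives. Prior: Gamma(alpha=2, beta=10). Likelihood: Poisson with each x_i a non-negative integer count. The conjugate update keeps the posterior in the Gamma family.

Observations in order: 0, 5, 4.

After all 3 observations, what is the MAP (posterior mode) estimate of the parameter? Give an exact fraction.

10/13

obs 1: x=0 → posterior Gamma(2, 11)
obs 2: x=5 → posterior Gamma(7, 12)
obs 3: x=4 → posterior Gamma(11, 13)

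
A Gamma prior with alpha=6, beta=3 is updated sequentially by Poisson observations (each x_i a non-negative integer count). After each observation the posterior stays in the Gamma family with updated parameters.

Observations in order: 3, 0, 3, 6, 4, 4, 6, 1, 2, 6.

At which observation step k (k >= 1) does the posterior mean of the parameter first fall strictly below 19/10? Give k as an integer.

k = 2

obs 1: x=3 → posterior Gamma(9, 4)
obs 2: x=0 → posterior Gamma(9, 5)
obs 3: x=3 → posterior Gamma(12, 6)
obs 4: x=6 → posterior Gamma(18, 7)
obs 5: x=4 → posterior Gamma(22, 8)
obs 6: x=4 → posterior Gamma(26, 9)
obs 7: x=6 → posterior Gamma(32, 10)
obs 8: x=1 → posterior Gamma(33, 11)
obs 9: x=2 → posterior Gamma(35, 12)
obs 10: x=6 → posterior Gamma(41, 13)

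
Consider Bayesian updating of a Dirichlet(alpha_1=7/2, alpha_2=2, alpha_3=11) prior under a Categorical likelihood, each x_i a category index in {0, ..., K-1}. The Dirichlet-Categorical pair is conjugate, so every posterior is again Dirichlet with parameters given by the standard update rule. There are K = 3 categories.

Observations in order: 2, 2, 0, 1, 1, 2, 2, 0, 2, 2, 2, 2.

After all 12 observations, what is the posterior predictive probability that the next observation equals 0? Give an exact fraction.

obs 1: x=2 → posterior Dirichlet(7/2, 2, 12)
obs 2: x=2 → posterior Dirichlet(7/2, 2, 13)
obs 3: x=0 → posterior Dirichlet(9/2, 2, 13)
obs 4: x=1 → posterior Dirichlet(9/2, 3, 13)
obs 5: x=1 → posterior Dirichlet(9/2, 4, 13)
obs 6: x=2 → posterior Dirichlet(9/2, 4, 14)
obs 7: x=2 → posterior Dirichlet(9/2, 4, 15)
obs 8: x=0 → posterior Dirichlet(11/2, 4, 15)
obs 9: x=2 → posterior Dirichlet(11/2, 4, 16)
obs 10: x=2 → posterior Dirichlet(11/2, 4, 17)
obs 11: x=2 → posterior Dirichlet(11/2, 4, 18)
obs 12: x=2 → posterior Dirichlet(11/2, 4, 19)

11/57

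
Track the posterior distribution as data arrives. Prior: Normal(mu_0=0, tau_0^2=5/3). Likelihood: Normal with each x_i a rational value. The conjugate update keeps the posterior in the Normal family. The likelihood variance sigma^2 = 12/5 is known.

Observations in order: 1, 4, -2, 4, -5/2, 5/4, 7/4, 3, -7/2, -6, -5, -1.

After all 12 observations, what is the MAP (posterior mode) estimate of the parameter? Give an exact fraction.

obs 1: x=1 → posterior Normal(25/61, 60/61)
obs 2: x=4 → posterior Normal(125/86, 30/43)
obs 3: x=-2 → posterior Normal(25/37, 20/37)
obs 4: x=4 → posterior Normal(175/136, 15/34)
obs 5: x=-5/2 → posterior Normal(225/322, 60/161)
obs 6: x=5/4 → posterior Normal(575/744, 10/31)
obs 7: x=7/4 → posterior Normal(375/422, 60/211)
obs 8: x=3 → posterior Normal(525/472, 15/59)
obs 9: x=-7/2 → posterior Normal(175/261, 20/87)
obs 10: x=-6 → posterior Normal(25/286, 30/143)
obs 11: x=-5 → posterior Normal(-100/311, 60/311)
obs 12: x=-1 → posterior Normal(-125/336, 5/28)

-125/336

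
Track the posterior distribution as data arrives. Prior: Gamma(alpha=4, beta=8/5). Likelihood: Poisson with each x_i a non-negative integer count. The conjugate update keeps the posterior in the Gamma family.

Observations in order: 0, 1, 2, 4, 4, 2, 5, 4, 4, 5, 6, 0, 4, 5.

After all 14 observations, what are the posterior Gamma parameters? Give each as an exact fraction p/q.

alpha=50, beta=78/5

obs 1: x=0 → posterior Gamma(4, 13/5)
obs 2: x=1 → posterior Gamma(5, 18/5)
obs 3: x=2 → posterior Gamma(7, 23/5)
obs 4: x=4 → posterior Gamma(11, 28/5)
obs 5: x=4 → posterior Gamma(15, 33/5)
obs 6: x=2 → posterior Gamma(17, 38/5)
obs 7: x=5 → posterior Gamma(22, 43/5)
obs 8: x=4 → posterior Gamma(26, 48/5)
obs 9: x=4 → posterior Gamma(30, 53/5)
obs 10: x=5 → posterior Gamma(35, 58/5)
obs 11: x=6 → posterior Gamma(41, 63/5)
obs 12: x=0 → posterior Gamma(41, 68/5)
obs 13: x=4 → posterior Gamma(45, 73/5)
obs 14: x=5 → posterior Gamma(50, 78/5)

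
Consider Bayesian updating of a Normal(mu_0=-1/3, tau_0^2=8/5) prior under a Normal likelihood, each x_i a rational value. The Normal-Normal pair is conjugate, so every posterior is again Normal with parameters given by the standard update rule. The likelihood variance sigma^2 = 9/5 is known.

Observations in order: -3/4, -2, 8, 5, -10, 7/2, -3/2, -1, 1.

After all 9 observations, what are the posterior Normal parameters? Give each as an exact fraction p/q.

obs 1: x=-3/4 → posterior Normal(-9/17, 72/85)
obs 2: x=-2 → posterior Normal(-1, 72/125)
obs 3: x=8 → posterior Normal(13/11, 24/55)
obs 4: x=5 → posterior Normal(79/41, 72/205)
obs 5: x=-10 → posterior Normal(-1/49, 72/245)
obs 6: x=7/2 → posterior Normal(9/19, 24/95)
obs 7: x=-3/2 → posterior Normal(3/13, 72/325)
obs 8: x=-1 → posterior Normal(7/73, 72/365)
obs 9: x=1 → posterior Normal(5/27, 8/45)

mu_0=5/27, tau_0^2=8/45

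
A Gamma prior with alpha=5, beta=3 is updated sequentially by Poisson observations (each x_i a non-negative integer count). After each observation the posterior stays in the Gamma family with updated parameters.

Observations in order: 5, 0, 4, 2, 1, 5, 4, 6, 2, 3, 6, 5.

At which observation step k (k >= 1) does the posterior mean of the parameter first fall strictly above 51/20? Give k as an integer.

obs 1: x=5 → posterior Gamma(10, 4)
obs 2: x=0 → posterior Gamma(10, 5)
obs 3: x=4 → posterior Gamma(14, 6)
obs 4: x=2 → posterior Gamma(16, 7)
obs 5: x=1 → posterior Gamma(17, 8)
obs 6: x=5 → posterior Gamma(22, 9)
obs 7: x=4 → posterior Gamma(26, 10)
obs 8: x=6 → posterior Gamma(32, 11)
obs 9: x=2 → posterior Gamma(34, 12)
obs 10: x=3 → posterior Gamma(37, 13)
obs 11: x=6 → posterior Gamma(43, 14)
obs 12: x=5 → posterior Gamma(48, 15)

k = 7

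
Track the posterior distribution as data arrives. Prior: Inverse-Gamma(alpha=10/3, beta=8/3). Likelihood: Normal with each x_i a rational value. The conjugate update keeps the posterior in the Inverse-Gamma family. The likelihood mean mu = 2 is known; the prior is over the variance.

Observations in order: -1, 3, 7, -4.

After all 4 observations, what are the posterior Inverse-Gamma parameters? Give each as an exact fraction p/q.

alpha=16/3, beta=229/6

obs 1: x=-1 → posterior Inverse-Gamma(23/6, 43/6)
obs 2: x=3 → posterior Inverse-Gamma(13/3, 23/3)
obs 3: x=7 → posterior Inverse-Gamma(29/6, 121/6)
obs 4: x=-4 → posterior Inverse-Gamma(16/3, 229/6)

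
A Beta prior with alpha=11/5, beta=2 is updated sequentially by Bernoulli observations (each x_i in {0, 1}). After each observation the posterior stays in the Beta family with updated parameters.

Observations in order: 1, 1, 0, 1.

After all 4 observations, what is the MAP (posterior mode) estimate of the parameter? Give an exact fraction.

21/31

obs 1: x=1 → posterior Beta(16/5, 2)
obs 2: x=1 → posterior Beta(21/5, 2)
obs 3: x=0 → posterior Beta(21/5, 3)
obs 4: x=1 → posterior Beta(26/5, 3)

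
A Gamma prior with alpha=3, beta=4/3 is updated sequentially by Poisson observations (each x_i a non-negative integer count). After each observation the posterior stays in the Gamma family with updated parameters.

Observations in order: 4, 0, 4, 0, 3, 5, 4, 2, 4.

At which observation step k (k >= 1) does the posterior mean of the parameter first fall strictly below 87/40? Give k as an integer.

obs 1: x=4 → posterior Gamma(7, 7/3)
obs 2: x=0 → posterior Gamma(7, 10/3)
obs 3: x=4 → posterior Gamma(11, 13/3)
obs 4: x=0 → posterior Gamma(11, 16/3)
obs 5: x=3 → posterior Gamma(14, 19/3)
obs 6: x=5 → posterior Gamma(19, 22/3)
obs 7: x=4 → posterior Gamma(23, 25/3)
obs 8: x=2 → posterior Gamma(25, 28/3)
obs 9: x=4 → posterior Gamma(29, 31/3)

k = 2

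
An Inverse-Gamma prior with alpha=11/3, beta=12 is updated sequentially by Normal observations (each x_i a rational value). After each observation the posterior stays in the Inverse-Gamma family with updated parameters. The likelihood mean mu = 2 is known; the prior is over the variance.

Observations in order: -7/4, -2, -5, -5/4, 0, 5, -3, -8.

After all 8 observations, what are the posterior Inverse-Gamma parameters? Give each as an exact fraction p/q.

obs 1: x=-7/4 → posterior Inverse-Gamma(25/6, 609/32)
obs 2: x=-2 → posterior Inverse-Gamma(14/3, 865/32)
obs 3: x=-5 → posterior Inverse-Gamma(31/6, 1649/32)
obs 4: x=-5/4 → posterior Inverse-Gamma(17/3, 909/16)
obs 5: x=0 → posterior Inverse-Gamma(37/6, 941/16)
obs 6: x=5 → posterior Inverse-Gamma(20/3, 1013/16)
obs 7: x=-3 → posterior Inverse-Gamma(43/6, 1213/16)
obs 8: x=-8 → posterior Inverse-Gamma(23/3, 2013/16)

alpha=23/3, beta=2013/16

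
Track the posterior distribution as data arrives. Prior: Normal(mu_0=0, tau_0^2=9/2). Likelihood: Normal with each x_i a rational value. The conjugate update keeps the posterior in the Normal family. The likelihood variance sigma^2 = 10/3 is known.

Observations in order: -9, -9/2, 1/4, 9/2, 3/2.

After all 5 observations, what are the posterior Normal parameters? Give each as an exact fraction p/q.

obs 1: x=-9 → posterior Normal(-243/47, 90/47)
obs 2: x=-9/2 → posterior Normal(-729/148, 45/37)
obs 3: x=1/4 → posterior Normal(-1431/404, 90/101)
obs 4: x=9/2 → posterior Normal(-945/512, 45/64)
obs 5: x=3/2 → posterior Normal(-783/620, 18/31)

mu_0=-783/620, tau_0^2=18/31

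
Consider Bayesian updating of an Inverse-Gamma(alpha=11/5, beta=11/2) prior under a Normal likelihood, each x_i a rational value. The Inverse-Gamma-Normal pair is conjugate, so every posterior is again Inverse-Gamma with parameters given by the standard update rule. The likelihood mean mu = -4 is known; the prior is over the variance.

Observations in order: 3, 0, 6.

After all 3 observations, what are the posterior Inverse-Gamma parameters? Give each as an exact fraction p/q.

obs 1: x=3 → posterior Inverse-Gamma(27/10, 30)
obs 2: x=0 → posterior Inverse-Gamma(16/5, 38)
obs 3: x=6 → posterior Inverse-Gamma(37/10, 88)

alpha=37/10, beta=88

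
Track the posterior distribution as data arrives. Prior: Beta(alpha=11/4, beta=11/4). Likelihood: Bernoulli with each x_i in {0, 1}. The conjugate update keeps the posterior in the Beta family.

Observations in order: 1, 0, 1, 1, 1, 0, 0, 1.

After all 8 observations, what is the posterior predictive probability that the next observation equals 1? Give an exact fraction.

obs 1: x=1 → posterior Beta(15/4, 11/4)
obs 2: x=0 → posterior Beta(15/4, 15/4)
obs 3: x=1 → posterior Beta(19/4, 15/4)
obs 4: x=1 → posterior Beta(23/4, 15/4)
obs 5: x=1 → posterior Beta(27/4, 15/4)
obs 6: x=0 → posterior Beta(27/4, 19/4)
obs 7: x=0 → posterior Beta(27/4, 23/4)
obs 8: x=1 → posterior Beta(31/4, 23/4)

31/54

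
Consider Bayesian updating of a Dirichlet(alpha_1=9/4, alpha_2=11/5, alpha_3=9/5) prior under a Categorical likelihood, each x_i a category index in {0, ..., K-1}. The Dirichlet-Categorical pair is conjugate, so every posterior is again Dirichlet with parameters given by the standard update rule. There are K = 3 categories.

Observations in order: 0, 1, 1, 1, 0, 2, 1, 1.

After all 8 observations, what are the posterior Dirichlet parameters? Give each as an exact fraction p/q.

obs 1: x=0 → posterior Dirichlet(13/4, 11/5, 9/5)
obs 2: x=1 → posterior Dirichlet(13/4, 16/5, 9/5)
obs 3: x=1 → posterior Dirichlet(13/4, 21/5, 9/5)
obs 4: x=1 → posterior Dirichlet(13/4, 26/5, 9/5)
obs 5: x=0 → posterior Dirichlet(17/4, 26/5, 9/5)
obs 6: x=2 → posterior Dirichlet(17/4, 26/5, 14/5)
obs 7: x=1 → posterior Dirichlet(17/4, 31/5, 14/5)
obs 8: x=1 → posterior Dirichlet(17/4, 36/5, 14/5)

alpha_1=17/4, alpha_2=36/5, alpha_3=14/5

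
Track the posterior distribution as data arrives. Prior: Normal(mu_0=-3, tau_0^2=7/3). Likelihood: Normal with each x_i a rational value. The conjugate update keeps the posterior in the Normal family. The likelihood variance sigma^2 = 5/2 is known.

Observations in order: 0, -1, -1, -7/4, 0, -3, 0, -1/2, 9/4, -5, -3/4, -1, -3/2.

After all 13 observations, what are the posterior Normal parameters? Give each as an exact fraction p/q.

obs 1: x=0 → posterior Normal(-45/29, 35/29)
obs 2: x=-1 → posterior Normal(-59/43, 35/43)
obs 3: x=-1 → posterior Normal(-73/57, 35/57)
obs 4: x=-7/4 → posterior Normal(-195/142, 35/71)
obs 5: x=0 → posterior Normal(-39/34, 7/17)
obs 6: x=-3 → posterior Normal(-31/22, 35/99)
obs 7: x=0 → posterior Normal(-279/226, 35/113)
obs 8: x=-1/2 → posterior Normal(-293/254, 35/127)
obs 9: x=9/4 → posterior Normal(-115/141, 35/141)
obs 10: x=-5 → posterior Normal(-37/31, 7/31)
obs 11: x=-3/4 → posterior Normal(-391/338, 35/169)
obs 12: x=-1 → posterior Normal(-419/366, 35/183)
obs 13: x=-3/2 → posterior Normal(-461/394, 35/197)

mu_0=-461/394, tau_0^2=35/197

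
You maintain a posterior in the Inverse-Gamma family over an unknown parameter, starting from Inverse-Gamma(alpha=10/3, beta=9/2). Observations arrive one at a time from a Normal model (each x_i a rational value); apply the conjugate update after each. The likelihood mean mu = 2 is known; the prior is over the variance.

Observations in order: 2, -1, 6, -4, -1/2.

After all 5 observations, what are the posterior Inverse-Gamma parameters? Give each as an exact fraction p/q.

obs 1: x=2 → posterior Inverse-Gamma(23/6, 9/2)
obs 2: x=-1 → posterior Inverse-Gamma(13/3, 9)
obs 3: x=6 → posterior Inverse-Gamma(29/6, 17)
obs 4: x=-4 → posterior Inverse-Gamma(16/3, 35)
obs 5: x=-1/2 → posterior Inverse-Gamma(35/6, 305/8)

alpha=35/6, beta=305/8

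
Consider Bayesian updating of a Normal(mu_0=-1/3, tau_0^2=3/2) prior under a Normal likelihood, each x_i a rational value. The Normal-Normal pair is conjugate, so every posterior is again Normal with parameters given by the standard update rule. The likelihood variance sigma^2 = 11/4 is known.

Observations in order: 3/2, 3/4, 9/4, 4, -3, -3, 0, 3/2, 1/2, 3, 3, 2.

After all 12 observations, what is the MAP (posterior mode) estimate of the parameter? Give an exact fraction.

obs 1: x=3/2 → posterior Normal(16/51, 33/34)
obs 2: x=3/4 → posterior Normal(59/138, 33/46)
obs 3: x=9/4 → posterior Normal(70/87, 33/58)
obs 4: x=4 → posterior Normal(142/105, 33/70)
obs 5: x=-3 → posterior Normal(88/123, 33/82)
obs 6: x=-3 → posterior Normal(34/141, 33/94)
obs 7: x=0 → posterior Normal(34/159, 33/106)
obs 8: x=3/2 → posterior Normal(61/177, 33/118)
obs 9: x=1/2 → posterior Normal(14/39, 33/130)
obs 10: x=3 → posterior Normal(124/213, 33/142)
obs 11: x=3 → posterior Normal(178/231, 3/14)
obs 12: x=2 → posterior Normal(214/249, 33/166)

214/249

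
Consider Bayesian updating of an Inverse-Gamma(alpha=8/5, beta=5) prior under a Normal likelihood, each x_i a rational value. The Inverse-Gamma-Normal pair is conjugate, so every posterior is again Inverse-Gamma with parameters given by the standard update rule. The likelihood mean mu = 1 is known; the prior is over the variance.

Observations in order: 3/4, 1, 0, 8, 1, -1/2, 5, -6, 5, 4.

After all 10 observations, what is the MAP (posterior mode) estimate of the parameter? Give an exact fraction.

12185/1216

obs 1: x=3/4 → posterior Inverse-Gamma(21/10, 161/32)
obs 2: x=1 → posterior Inverse-Gamma(13/5, 161/32)
obs 3: x=0 → posterior Inverse-Gamma(31/10, 177/32)
obs 4: x=8 → posterior Inverse-Gamma(18/5, 961/32)
obs 5: x=1 → posterior Inverse-Gamma(41/10, 961/32)
obs 6: x=-1/2 → posterior Inverse-Gamma(23/5, 997/32)
obs 7: x=5 → posterior Inverse-Gamma(51/10, 1253/32)
obs 8: x=-6 → posterior Inverse-Gamma(28/5, 2037/32)
obs 9: x=5 → posterior Inverse-Gamma(61/10, 2293/32)
obs 10: x=4 → posterior Inverse-Gamma(33/5, 2437/32)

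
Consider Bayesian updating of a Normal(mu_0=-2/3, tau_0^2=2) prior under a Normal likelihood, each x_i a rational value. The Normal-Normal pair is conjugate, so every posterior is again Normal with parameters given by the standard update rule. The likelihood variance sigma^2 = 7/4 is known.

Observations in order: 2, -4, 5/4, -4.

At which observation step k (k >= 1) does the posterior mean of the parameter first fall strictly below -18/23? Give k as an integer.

k = 2

obs 1: x=2 → posterior Normal(34/45, 14/15)
obs 2: x=-4 → posterior Normal(-62/69, 14/23)
obs 3: x=5/4 → posterior Normal(-32/93, 14/31)
obs 4: x=-4 → posterior Normal(-128/117, 14/39)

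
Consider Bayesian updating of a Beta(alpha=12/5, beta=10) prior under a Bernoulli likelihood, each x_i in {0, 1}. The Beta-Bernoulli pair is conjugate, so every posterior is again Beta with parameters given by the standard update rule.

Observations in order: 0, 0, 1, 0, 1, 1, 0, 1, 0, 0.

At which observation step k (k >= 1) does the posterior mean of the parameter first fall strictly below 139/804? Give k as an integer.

obs 1: x=0 → posterior Beta(12/5, 11)
obs 2: x=0 → posterior Beta(12/5, 12)
obs 3: x=1 → posterior Beta(17/5, 12)
obs 4: x=0 → posterior Beta(17/5, 13)
obs 5: x=1 → posterior Beta(22/5, 13)
obs 6: x=1 → posterior Beta(27/5, 13)
obs 7: x=0 → posterior Beta(27/5, 14)
obs 8: x=1 → posterior Beta(32/5, 14)
obs 9: x=0 → posterior Beta(32/5, 15)
obs 10: x=0 → posterior Beta(32/5, 16)

k = 2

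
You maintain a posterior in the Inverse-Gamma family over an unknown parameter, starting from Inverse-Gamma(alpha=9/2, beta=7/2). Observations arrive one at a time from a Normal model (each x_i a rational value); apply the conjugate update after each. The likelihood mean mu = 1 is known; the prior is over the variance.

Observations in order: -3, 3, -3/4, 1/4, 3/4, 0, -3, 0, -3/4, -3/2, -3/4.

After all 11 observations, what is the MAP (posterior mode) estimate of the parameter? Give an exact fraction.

obs 1: x=-3 → posterior Inverse-Gamma(5, 23/2)
obs 2: x=3 → posterior Inverse-Gamma(11/2, 27/2)
obs 3: x=-3/4 → posterior Inverse-Gamma(6, 481/32)
obs 4: x=1/4 → posterior Inverse-Gamma(13/2, 245/16)
obs 5: x=3/4 → posterior Inverse-Gamma(7, 491/32)
obs 6: x=0 → posterior Inverse-Gamma(15/2, 507/32)
obs 7: x=-3 → posterior Inverse-Gamma(8, 763/32)
obs 8: x=0 → posterior Inverse-Gamma(17/2, 779/32)
obs 9: x=-3/4 → posterior Inverse-Gamma(9, 207/8)
obs 10: x=-3/2 → posterior Inverse-Gamma(19/2, 29)
obs 11: x=-3/4 → posterior Inverse-Gamma(10, 977/32)

977/352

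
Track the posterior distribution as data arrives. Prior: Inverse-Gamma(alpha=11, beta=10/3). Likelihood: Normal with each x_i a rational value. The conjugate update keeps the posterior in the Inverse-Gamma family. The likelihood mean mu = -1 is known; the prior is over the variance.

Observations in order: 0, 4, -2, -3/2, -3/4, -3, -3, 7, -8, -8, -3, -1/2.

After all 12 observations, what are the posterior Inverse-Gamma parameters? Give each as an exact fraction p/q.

alpha=17, beta=9995/96

obs 1: x=0 → posterior Inverse-Gamma(23/2, 23/6)
obs 2: x=4 → posterior Inverse-Gamma(12, 49/3)
obs 3: x=-2 → posterior Inverse-Gamma(25/2, 101/6)
obs 4: x=-3/2 → posterior Inverse-Gamma(13, 407/24)
obs 5: x=-3/4 → posterior Inverse-Gamma(27/2, 1631/96)
obs 6: x=-3 → posterior Inverse-Gamma(14, 1823/96)
obs 7: x=-3 → posterior Inverse-Gamma(29/2, 2015/96)
obs 8: x=7 → posterior Inverse-Gamma(15, 5087/96)
obs 9: x=-8 → posterior Inverse-Gamma(31/2, 7439/96)
obs 10: x=-8 → posterior Inverse-Gamma(16, 9791/96)
obs 11: x=-3 → posterior Inverse-Gamma(33/2, 9983/96)
obs 12: x=-1/2 → posterior Inverse-Gamma(17, 9995/96)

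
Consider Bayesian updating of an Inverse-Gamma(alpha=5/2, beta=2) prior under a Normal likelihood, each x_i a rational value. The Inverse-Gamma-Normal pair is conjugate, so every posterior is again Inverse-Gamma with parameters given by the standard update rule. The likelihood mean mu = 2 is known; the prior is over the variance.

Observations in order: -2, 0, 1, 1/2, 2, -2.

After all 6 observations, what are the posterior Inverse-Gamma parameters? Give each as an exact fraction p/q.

obs 1: x=-2 → posterior Inverse-Gamma(3, 10)
obs 2: x=0 → posterior Inverse-Gamma(7/2, 12)
obs 3: x=1 → posterior Inverse-Gamma(4, 25/2)
obs 4: x=1/2 → posterior Inverse-Gamma(9/2, 109/8)
obs 5: x=2 → posterior Inverse-Gamma(5, 109/8)
obs 6: x=-2 → posterior Inverse-Gamma(11/2, 173/8)

alpha=11/2, beta=173/8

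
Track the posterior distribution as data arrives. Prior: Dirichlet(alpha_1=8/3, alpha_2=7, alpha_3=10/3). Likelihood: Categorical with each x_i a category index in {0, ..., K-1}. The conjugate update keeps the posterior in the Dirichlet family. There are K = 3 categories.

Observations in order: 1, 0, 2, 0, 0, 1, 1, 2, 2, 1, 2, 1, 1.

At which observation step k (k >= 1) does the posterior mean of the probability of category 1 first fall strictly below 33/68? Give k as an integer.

k = 4

obs 1: x=1 → posterior Dirichlet(8/3, 8, 10/3)
obs 2: x=0 → posterior Dirichlet(11/3, 8, 10/3)
obs 3: x=2 → posterior Dirichlet(11/3, 8, 13/3)
obs 4: x=0 → posterior Dirichlet(14/3, 8, 13/3)
obs 5: x=0 → posterior Dirichlet(17/3, 8, 13/3)
obs 6: x=1 → posterior Dirichlet(17/3, 9, 13/3)
obs 7: x=1 → posterior Dirichlet(17/3, 10, 13/3)
obs 8: x=2 → posterior Dirichlet(17/3, 10, 16/3)
obs 9: x=2 → posterior Dirichlet(17/3, 10, 19/3)
obs 10: x=1 → posterior Dirichlet(17/3, 11, 19/3)
obs 11: x=2 → posterior Dirichlet(17/3, 11, 22/3)
obs 12: x=1 → posterior Dirichlet(17/3, 12, 22/3)
obs 13: x=1 → posterior Dirichlet(17/3, 13, 22/3)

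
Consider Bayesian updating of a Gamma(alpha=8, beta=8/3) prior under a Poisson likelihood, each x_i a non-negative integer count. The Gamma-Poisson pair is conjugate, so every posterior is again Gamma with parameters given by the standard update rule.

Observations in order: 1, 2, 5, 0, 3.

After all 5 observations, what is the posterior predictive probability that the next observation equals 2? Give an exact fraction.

obs 1: x=1 → posterior Gamma(9, 11/3)
obs 2: x=2 → posterior Gamma(11, 14/3)
obs 3: x=5 → posterior Gamma(16, 17/3)
obs 4: x=0 → posterior Gamma(16, 20/3)
obs 5: x=3 → posterior Gamma(19, 23/3)

63796227643090057530431756385/259065935637722318980422565888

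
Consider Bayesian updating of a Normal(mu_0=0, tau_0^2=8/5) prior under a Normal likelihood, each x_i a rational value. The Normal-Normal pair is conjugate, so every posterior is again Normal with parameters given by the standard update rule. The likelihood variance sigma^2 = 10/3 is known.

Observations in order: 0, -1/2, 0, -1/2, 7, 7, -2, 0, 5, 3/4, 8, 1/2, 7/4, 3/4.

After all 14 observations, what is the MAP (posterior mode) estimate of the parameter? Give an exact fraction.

333/193

obs 1: x=0 → posterior Normal(0, 40/37)
obs 2: x=-1/2 → posterior Normal(-6/49, 40/49)
obs 3: x=0 → posterior Normal(-6/61, 40/61)
obs 4: x=-1/2 → posterior Normal(-12/73, 40/73)
obs 5: x=7 → posterior Normal(72/85, 8/17)
obs 6: x=7 → posterior Normal(156/97, 40/97)
obs 7: x=-2 → posterior Normal(132/109, 40/109)
obs 8: x=0 → posterior Normal(12/11, 40/121)
obs 9: x=5 → posterior Normal(192/133, 40/133)
obs 10: x=3/4 → posterior Normal(201/145, 8/29)
obs 11: x=8 → posterior Normal(297/157, 40/157)
obs 12: x=1/2 → posterior Normal(303/169, 40/169)
obs 13: x=7/4 → posterior Normal(324/181, 40/181)
obs 14: x=3/4 → posterior Normal(333/193, 40/193)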